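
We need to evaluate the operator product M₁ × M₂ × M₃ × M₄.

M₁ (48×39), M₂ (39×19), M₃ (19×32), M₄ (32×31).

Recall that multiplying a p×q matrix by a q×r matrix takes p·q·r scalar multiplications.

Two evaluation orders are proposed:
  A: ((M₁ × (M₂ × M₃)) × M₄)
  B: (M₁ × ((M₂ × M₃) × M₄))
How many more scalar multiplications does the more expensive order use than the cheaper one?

10800

Order A = ((M₁ × (M₂ × M₃)) × M₄): (M₂ × M₃): 39×19 by 19×32 → 39×32, cost 39·19·32 = 23712; (M₁ × (M₂ × M₃)): 48×39 by 39×32 → 48×32, cost 48·39·32 = 59904; cumulative 83616; ((M₁ × (M₂ × M₃)) × M₄): 48×32 by 32×31 → 48×31, cost 48·32·31 = 47616; cumulative 131232. Total 131232.
Order B = (M₁ × ((M₂ × M₃) × M₄)): (M₂ × M₃): 39×19 by 19×32 → 39×32, cost 39·19·32 = 23712; ((M₂ × M₃) × M₄): 39×32 by 32×31 → 39×31, cost 39·32·31 = 38688; cumulative 62400; (M₁ × ((M₂ × M₃) × M₄)): 48×39 by 39×31 → 48×31, cost 48·39·31 = 58032; cumulative 120432. Total 120432.
Difference: |131232 − 120432| = 10800.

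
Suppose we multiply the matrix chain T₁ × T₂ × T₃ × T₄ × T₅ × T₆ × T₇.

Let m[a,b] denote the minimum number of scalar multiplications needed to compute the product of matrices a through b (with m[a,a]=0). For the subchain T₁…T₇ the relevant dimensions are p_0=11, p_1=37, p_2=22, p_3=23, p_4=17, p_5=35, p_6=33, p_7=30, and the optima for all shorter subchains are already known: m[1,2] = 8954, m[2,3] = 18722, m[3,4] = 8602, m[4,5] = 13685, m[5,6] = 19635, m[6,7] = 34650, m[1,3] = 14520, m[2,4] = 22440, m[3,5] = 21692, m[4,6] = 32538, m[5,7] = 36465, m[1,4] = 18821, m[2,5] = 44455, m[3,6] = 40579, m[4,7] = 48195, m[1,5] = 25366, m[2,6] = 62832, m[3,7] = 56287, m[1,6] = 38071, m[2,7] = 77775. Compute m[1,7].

48961

m[1,7] = min over k∈[1,6] of m[1,k]+m[k+1,7]+p_{0}·p_k·p_{7}.
k=1: 0 + 77775 + 11·37·30 = 89985; k=2: 8954 + 56287 + 11·22·30 = 72501; k=3: 14520 + 48195 + 11·23·30 = 70305; k=4: 18821 + 36465 + 11·17·30 = 60896; k=5: 25366 + 34650 + 11·35·30 = 71566; k=6: 38071 + 0 + 11·33·30 = 48961.
Minimum: 48961 at k=6.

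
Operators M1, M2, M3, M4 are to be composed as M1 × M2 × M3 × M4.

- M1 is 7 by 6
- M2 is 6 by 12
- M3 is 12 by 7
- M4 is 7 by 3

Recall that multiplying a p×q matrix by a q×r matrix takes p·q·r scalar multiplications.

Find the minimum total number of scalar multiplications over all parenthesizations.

594

Adjacent pairs: M1M2 = 7·6·12 = 504; M2M3 = 6·12·7 = 504; M3M4 = 12·7·3 = 252.
Length 3: M1..M3: k=1: 0+504+7·6·7=798; k=2: 504+0+7·12·7=1092 → min 798 | M2..M4: k=2: 0+252+6·12·3=468; k=3: 504+0+6·7·3=630 → min 468.
Length 4: M1..M4: k=1: 0+468+7·6·3=594; k=2: 504+252+7·12·3=1008; k=3: 798+0+7·7·3=945 → min 594.
Optimal order: (M1 × (M2 × (M3 × M4))) with cost 594.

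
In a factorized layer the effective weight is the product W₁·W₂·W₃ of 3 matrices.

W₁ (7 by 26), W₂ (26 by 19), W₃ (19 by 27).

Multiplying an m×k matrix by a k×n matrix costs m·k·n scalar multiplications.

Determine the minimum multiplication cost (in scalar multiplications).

7049

Order (W₁·(W₂·W₃)): (W₂·W₃): 26×19 by 19×27 → 26×27, cost 26·19·27 = 13338; (W₁·(W₂·W₃)): 7×26 by 26×27 → 7×27, cost 7·26·27 = 4914; cumulative 18252. Total 18252.
Order ((W₁·W₂)·W₃): (W₁·W₂): 7×26 by 26×19 → 7×19, cost 7·26·19 = 3458; ((W₁·W₂)·W₃): 7×19 by 19×27 → 7×27, cost 7·19·27 = 3591; cumulative 7049. Total 7049.
Minimum: 7049.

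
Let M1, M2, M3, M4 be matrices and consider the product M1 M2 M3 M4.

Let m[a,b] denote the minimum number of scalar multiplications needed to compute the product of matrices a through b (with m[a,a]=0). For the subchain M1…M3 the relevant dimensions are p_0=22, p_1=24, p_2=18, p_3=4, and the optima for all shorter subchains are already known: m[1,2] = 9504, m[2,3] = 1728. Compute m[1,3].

m[1,3] = min over k∈[1,2] of m[1,k]+m[k+1,3]+p_{0}·p_k·p_{3}.
k=1: 0 + 1728 + 22·24·4 = 3840; k=2: 9504 + 0 + 22·18·4 = 11088.
Minimum: 3840 at k=1.

3840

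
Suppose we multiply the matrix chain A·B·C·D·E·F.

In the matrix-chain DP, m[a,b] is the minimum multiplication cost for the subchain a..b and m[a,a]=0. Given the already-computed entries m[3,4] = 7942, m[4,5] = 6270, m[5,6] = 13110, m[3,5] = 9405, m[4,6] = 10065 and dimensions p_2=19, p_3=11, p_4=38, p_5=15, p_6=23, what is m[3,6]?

14872

m[3,6] = min over k∈[3,5] of m[3,k]+m[k+1,6]+p_{2}·p_k·p_{6}.
k=3: 0 + 10065 + 19·11·23 = 14872; k=4: 7942 + 13110 + 19·38·23 = 37658; k=5: 9405 + 0 + 19·15·23 = 15960.
Minimum: 14872 at k=3.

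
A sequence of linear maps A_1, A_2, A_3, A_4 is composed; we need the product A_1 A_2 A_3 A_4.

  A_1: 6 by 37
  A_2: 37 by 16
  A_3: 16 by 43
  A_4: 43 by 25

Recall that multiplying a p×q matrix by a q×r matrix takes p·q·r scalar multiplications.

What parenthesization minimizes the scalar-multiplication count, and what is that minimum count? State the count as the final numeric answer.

14130

Adjacent pairs: A_1A_2 = 6·37·16 = 3552; A_2A_3 = 37·16·43 = 25456; A_3A_4 = 16·43·25 = 17200.
Length 3: A_1..A_3: k=1: 0+25456+6·37·43=35002; k=2: 3552+0+6·16·43=7680 → min 7680 | A_2..A_4: k=2: 0+17200+37·16·25=32000; k=3: 25456+0+37·43·25=65231 → min 32000.
Length 4: A_1..A_4: k=1: 0+32000+6·37·25=37550; k=2: 3552+17200+6·16·25=23152; k=3: 7680+0+6·43·25=14130 → min 14130.
Optimal parenthesization: (((A_1 A_2) A_3) A_4) with cost 14130.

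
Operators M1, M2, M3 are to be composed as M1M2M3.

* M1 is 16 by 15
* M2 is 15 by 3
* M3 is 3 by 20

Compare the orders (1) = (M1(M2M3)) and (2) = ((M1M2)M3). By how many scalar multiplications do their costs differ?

4020

Order (1) = (M1(M2M3)): (M2M3): 15×3 by 3×20 → 15×20, cost 15·3·20 = 900; (M1(M2M3)): 16×15 by 15×20 → 16×20, cost 16·15·20 = 4800; cumulative 5700. Total 5700.
Order (2) = ((M1M2)M3): (M1M2): 16×15 by 15×3 → 16×3, cost 16·15·3 = 720; ((M1M2)M3): 16×3 by 3×20 → 16×20, cost 16·3·20 = 960; cumulative 1680. Total 1680.
Difference: |5700 − 1680| = 4020.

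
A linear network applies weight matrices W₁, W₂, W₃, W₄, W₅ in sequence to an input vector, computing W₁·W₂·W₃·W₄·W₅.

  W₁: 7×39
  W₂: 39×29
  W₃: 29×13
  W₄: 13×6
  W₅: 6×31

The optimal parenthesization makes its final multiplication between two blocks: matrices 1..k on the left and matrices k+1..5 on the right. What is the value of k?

Adjacent pairs: W₁W₂ = 7·39·29 = 7917; W₂W₃ = 39·29·13 = 14703; W₃W₄ = 29·13·6 = 2262; W₄W₅ = 13·6·31 = 2418.
Length 3: W₁..W₃: k=1: 0+14703+7·39·13=18252; k=2: 7917+0+7·29·13=10556 → min 10556 | W₂..W₄: k=2: 0+2262+39·29·6=9048; k=3: 14703+0+39·13·6=17745 → min 9048 | W₃..W₅: k=3: 0+2418+29·13·31=14105; k=4: 2262+0+29·6·31=7656 → min 7656.
Length 4: W₁..W₄: k=1: 0+9048+7·39·6=10686; k=2: 7917+2262+7·29·6=11397; k=3: 10556+0+7·13·6=11102 → min 10686 | W₂..W₅: k=2: 0+7656+39·29·31=42717; k=3: 14703+2418+39·13·31=32838; k=4: 9048+0+39·6·31=16302 → min 16302.
Top-level splits: k=1: (W₁..W₁)·(W₂..W₅) → 0+16302+7·39·31 = 24765; k=2: (W₁..W₂)·(W₃..W₅) → 7917+7656+7·29·31 = 21866; k=3: (W₁..W₃)·(W₄..W₅) → 10556+2418+7·13·31 = 15795; k=4: (W₁..W₄)·(W₅..W₅) → 10686+0+7·6·31 = 11988.
Best split is after W₄, i.e. k = 4.

4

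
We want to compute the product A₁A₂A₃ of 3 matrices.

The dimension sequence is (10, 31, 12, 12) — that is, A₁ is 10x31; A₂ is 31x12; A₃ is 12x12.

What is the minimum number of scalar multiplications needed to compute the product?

5160

Order (A₁(A₂A₃)): (A₂A₃): 31×12 by 12×12 → 31×12, cost 31·12·12 = 4464; (A₁(A₂A₃)): 10×31 by 31×12 → 10×12, cost 10·31·12 = 3720; cumulative 8184. Total 8184.
Order ((A₁A₂)A₃): (A₁A₂): 10×31 by 31×12 → 10×12, cost 10·31·12 = 3720; ((A₁A₂)A₃): 10×12 by 12×12 → 10×12, cost 10·12·12 = 1440; cumulative 5160. Total 5160.
Minimum: 5160.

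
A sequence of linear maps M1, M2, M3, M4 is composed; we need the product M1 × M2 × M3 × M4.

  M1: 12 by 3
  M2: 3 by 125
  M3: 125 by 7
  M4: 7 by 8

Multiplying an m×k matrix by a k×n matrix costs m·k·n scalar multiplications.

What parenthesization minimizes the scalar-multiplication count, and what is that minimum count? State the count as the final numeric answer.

3081

Adjacent pairs: M1M2 = 12·3·125 = 4500; M2M3 = 3·125·7 = 2625; M3M4 = 125·7·8 = 7000.
Length 3: M1..M3: k=1: 0+2625+12·3·7=2877; k=2: 4500+0+12·125·7=15000 → min 2877 | M2..M4: k=2: 0+7000+3·125·8=10000; k=3: 2625+0+3·7·8=2793 → min 2793.
Length 4: M1..M4: k=1: 0+2793+12·3·8=3081; k=2: 4500+7000+12·125·8=23500; k=3: 2877+0+12·7·8=3549 → min 3081.
Optimal parenthesization: (M1 × ((M2 × M3) × M4)) with cost 3081.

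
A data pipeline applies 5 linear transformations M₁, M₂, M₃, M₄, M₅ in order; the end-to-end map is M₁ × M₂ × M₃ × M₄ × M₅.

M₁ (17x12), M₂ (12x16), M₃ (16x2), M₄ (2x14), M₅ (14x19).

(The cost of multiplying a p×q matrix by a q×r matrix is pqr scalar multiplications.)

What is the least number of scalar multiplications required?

1970

Adjacent pairs: M₁M₂ = 17·12·16 = 3264; M₂M₃ = 12·16·2 = 384; M₃M₄ = 16·2·14 = 448; M₄M₅ = 2·14·19 = 532.
Length 3: M₁..M₃: k=1: 0+384+17·12·2=792; k=2: 3264+0+17·16·2=3808 → min 792 | M₂..M₄: k=2: 0+448+12·16·14=3136; k=3: 384+0+12·2·14=720 → min 720 | M₃..M₅: k=3: 0+532+16·2·19=1140; k=4: 448+0+16·14·19=4704 → min 1140.
Length 4: M₁..M₄: k=1: 0+720+17·12·14=3576; k=2: 3264+448+17·16·14=7520; k=3: 792+0+17·2·14=1268 → min 1268 | M₂..M₅: k=2: 0+1140+12·16·19=4788; k=3: 384+532+12·2·19=1372; k=4: 720+0+12·14·19=3912 → min 1372.
Length 5: M₁..M₅: k=1: 0+1372+17·12·19=5248; k=2: 3264+1140+17·16·19=9572; k=3: 792+532+17·2·19=1970; k=4: 1268+0+17·14·19=5790 → min 1970.
Optimal order: ((M₁ × (M₂ × M₃)) × (M₄ × M₅)) with cost 1970.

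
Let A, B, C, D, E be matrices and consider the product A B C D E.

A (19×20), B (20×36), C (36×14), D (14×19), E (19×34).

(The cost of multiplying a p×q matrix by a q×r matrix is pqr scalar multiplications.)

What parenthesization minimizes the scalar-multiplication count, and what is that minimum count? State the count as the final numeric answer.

Adjacent pairs: AB = 19·20·36 = 13680; BC = 20·36·14 = 10080; CD = 36·14·19 = 9576; DE = 14·19·34 = 9044.
Length 3: A..C: k=1: 0+10080+19·20·14=15400; k=2: 13680+0+19·36·14=23256 → min 15400 | B..D: k=2: 0+9576+20·36·19=23256; k=3: 10080+0+20·14·19=15400 → min 15400 | C..E: k=3: 0+9044+36·14·34=26180; k=4: 9576+0+36·19·34=32832 → min 26180.
Length 4: A..D: k=1: 0+15400+19·20·19=22620; k=2: 13680+9576+19·36·19=36252; k=3: 15400+0+19·14·19=20454 → min 20454 | B..E: k=2: 0+26180+20·36·34=50660; k=3: 10080+9044+20·14·34=28644; k=4: 15400+0+20·19·34=28320 → min 28320.
Length 5: A..E: k=1: 0+28320+19·20·34=41240; k=2: 13680+26180+19·36·34=63116; k=3: 15400+9044+19·14·34=33488; k=4: 20454+0+19·19·34=32728 → min 32728.
Optimal parenthesization: (((A (B C)) D) E) with cost 32728.

32728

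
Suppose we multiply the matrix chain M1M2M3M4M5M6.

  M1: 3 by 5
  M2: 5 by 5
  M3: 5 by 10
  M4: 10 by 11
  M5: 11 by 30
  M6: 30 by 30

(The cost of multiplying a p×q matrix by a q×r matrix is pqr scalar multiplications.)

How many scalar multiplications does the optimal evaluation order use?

Adjacent pairs: M1M2 = 3·5·5 = 75; M2M3 = 5·5·10 = 250; M3M4 = 5·10·11 = 550; M4M5 = 10·11·30 = 3300; M5M6 = 11·30·30 = 9900.
Length 3: M1..M3: k=1: 0+250+3·5·10=400; k=2: 75+0+3·5·10=225 → min 225 | M2..M4: k=2: 0+550+5·5·11=825; k=3: 250+0+5·10·11=800 → min 800 | M3..M5: k=3: 0+3300+5·10·30=4800; k=4: 550+0+5·11·30=2200 → min 2200 | M4..M6: k=4: 0+9900+10·11·30=13200; k=5: 3300+0+10·30·30=12300 → min 12300.
Length 4: M1..M4: k=1: 0+800+3·5·11=965; k=2: 75+550+3·5·11=790; k=3: 225+0+3·10·11=555 → min 555 | M2..M5: k=2: 0+2200+5·5·30=2950; k=3: 250+3300+5·10·30=5050; k=4: 800+0+5·11·30=2450 → min 2450 | M3..M6: k=3: 0+12300+5·10·30=13800; k=4: 550+9900+5·11·30=12100; k=5: 2200+0+5·30·30=6700 → min 6700.
Length 5: M1..M5: k=1: 0+2450+3·5·30=2900; k=2: 75+2200+3·5·30=2725; k=3: 225+3300+3·10·30=4425; k=4: 555+0+3·11·30=1545 → min 1545 | M2..M6: k=2: 0+6700+5·5·30=7450; k=3: 250+12300+5·10·30=14050; k=4: 800+9900+5·11·30=12350; k=5: 2450+0+5·30·30=6950 → min 6950.
Length 6: M1..M6: k=1: 0+6950+3·5·30=7400; k=2: 75+6700+3·5·30=7225; k=3: 225+12300+3·10·30=13425; k=4: 555+9900+3·11·30=11445; k=5: 1545+0+3·30·30=4245 → min 4245.
Optimal order: (((((M1M2)M3)M4)M5)M6) with cost 4245.

4245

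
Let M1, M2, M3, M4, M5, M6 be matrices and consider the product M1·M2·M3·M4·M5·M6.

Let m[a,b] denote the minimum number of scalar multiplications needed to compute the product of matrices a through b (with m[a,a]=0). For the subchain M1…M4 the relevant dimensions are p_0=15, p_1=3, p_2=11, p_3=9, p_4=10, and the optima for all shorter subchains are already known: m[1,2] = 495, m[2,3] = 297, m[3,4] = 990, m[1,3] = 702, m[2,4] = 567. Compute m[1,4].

1017

m[1,4] = min over k∈[1,3] of m[1,k]+m[k+1,4]+p_{0}·p_k·p_{4}.
k=1: 0 + 567 + 15·3·10 = 1017; k=2: 495 + 990 + 15·11·10 = 3135; k=3: 702 + 0 + 15·9·10 = 2052.
Minimum: 1017 at k=1.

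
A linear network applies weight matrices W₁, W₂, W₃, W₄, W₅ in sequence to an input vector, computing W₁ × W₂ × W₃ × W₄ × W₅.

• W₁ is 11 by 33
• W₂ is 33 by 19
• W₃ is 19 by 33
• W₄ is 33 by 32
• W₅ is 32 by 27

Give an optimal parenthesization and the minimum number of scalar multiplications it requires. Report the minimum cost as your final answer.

34914

Adjacent pairs: W₁W₂ = 11·33·19 = 6897; W₂W₃ = 33·19·33 = 20691; W₃W₄ = 19·33·32 = 20064; W₄W₅ = 33·32·27 = 28512.
Length 3: W₁..W₃: k=1: 0+20691+11·33·33=32670; k=2: 6897+0+11·19·33=13794 → min 13794 | W₂..W₄: k=2: 0+20064+33·19·32=40128; k=3: 20691+0+33·33·32=55539 → min 40128 | W₃..W₅: k=3: 0+28512+19·33·27=45441; k=4: 20064+0+19·32·27=36480 → min 36480.
Length 4: W₁..W₄: k=1: 0+40128+11·33·32=51744; k=2: 6897+20064+11·19·32=33649; k=3: 13794+0+11·33·32=25410 → min 25410 | W₂..W₅: k=2: 0+36480+33·19·27=53409; k=3: 20691+28512+33·33·27=78606; k=4: 40128+0+33·32·27=68640 → min 53409.
Length 5: W₁..W₅: k=1: 0+53409+11·33·27=63210; k=2: 6897+36480+11·19·27=49020; k=3: 13794+28512+11·33·27=52107; k=4: 25410+0+11·32·27=34914 → min 34914.
Optimal parenthesization: ((((W₁ × W₂) × W₃) × W₄) × W₅) with cost 34914.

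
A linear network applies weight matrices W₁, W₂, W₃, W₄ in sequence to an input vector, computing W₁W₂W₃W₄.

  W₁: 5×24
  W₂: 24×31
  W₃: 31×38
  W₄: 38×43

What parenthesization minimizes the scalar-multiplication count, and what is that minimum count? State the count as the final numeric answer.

17780

Adjacent pairs: W₁W₂ = 5·24·31 = 3720; W₂W₃ = 24·31·38 = 28272; W₃W₄ = 31·38·43 = 50654.
Length 3: W₁..W₃: k=1: 0+28272+5·24·38=32832; k=2: 3720+0+5·31·38=9610 → min 9610 | W₂..W₄: k=2: 0+50654+24·31·43=82646; k=3: 28272+0+24·38·43=67488 → min 67488.
Length 4: W₁..W₄: k=1: 0+67488+5·24·43=72648; k=2: 3720+50654+5·31·43=61039; k=3: 9610+0+5·38·43=17780 → min 17780.
Optimal parenthesization: (((W₁W₂)W₃)W₄) with cost 17780.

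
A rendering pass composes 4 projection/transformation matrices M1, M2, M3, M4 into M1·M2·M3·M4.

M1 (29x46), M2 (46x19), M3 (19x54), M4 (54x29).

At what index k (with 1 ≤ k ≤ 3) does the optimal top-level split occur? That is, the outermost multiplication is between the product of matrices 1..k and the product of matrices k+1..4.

Adjacent pairs: M1M2 = 29·46·19 = 25346; M2M3 = 46·19·54 = 47196; M3M4 = 19·54·29 = 29754.
Length 3: M1..M3: k=1: 0+47196+29·46·54=119232; k=2: 25346+0+29·19·54=55100 → min 55100 | M2..M4: k=2: 0+29754+46·19·29=55100; k=3: 47196+0+46·54·29=119232 → min 55100.
Top-level splits: k=1: (M1..M1)·(M2..M4) → 0+55100+29·46·29 = 93786; k=2: (M1..M2)·(M3..M4) → 25346+29754+29·19·29 = 71079; k=3: (M1..M3)·(M4..M4) → 55100+0+29·54·29 = 100514.
Best split is after M2, i.e. k = 2.

2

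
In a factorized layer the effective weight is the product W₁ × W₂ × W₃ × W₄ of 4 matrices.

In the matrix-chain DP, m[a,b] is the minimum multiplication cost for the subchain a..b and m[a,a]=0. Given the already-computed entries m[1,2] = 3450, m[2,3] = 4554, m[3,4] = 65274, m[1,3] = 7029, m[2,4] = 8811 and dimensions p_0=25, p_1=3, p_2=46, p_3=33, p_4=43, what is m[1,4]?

12036

m[1,4] = min over k∈[1,3] of m[1,k]+m[k+1,4]+p_{0}·p_k·p_{4}.
k=1: 0 + 8811 + 25·3·43 = 12036; k=2: 3450 + 65274 + 25·46·43 = 118174; k=3: 7029 + 0 + 25·33·43 = 42504.
Minimum: 12036 at k=1.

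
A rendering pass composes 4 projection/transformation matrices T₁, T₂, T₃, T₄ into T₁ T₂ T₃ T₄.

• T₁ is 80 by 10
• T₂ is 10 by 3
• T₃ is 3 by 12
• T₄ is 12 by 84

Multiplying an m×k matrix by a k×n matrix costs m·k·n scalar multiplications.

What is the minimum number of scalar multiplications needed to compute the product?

Adjacent pairs: T₁T₂ = 80·10·3 = 2400; T₂T₃ = 10·3·12 = 360; T₃T₄ = 3·12·84 = 3024.
Length 3: T₁..T₃: k=1: 0+360+80·10·12=9960; k=2: 2400+0+80·3·12=5280 → min 5280 | T₂..T₄: k=2: 0+3024+10·3·84=5544; k=3: 360+0+10·12·84=10440 → min 5544.
Length 4: T₁..T₄: k=1: 0+5544+80·10·84=72744; k=2: 2400+3024+80·3·84=25584; k=3: 5280+0+80·12·84=85920 → min 25584.
Optimal order: ((T₁ T₂) (T₃ T₄)) with cost 25584.

25584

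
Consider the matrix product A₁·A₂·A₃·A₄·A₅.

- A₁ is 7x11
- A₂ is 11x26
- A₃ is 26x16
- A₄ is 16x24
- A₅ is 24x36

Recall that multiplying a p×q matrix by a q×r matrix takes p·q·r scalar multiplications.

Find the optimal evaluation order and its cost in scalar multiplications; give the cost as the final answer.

Adjacent pairs: A₁A₂ = 7·11·26 = 2002; A₂A₃ = 11·26·16 = 4576; A₃A₄ = 26·16·24 = 9984; A₄A₅ = 16·24·36 = 13824.
Length 3: A₁..A₃: k=1: 0+4576+7·11·16=5808; k=2: 2002+0+7·26·16=4914 → min 4914 | A₂..A₄: k=2: 0+9984+11·26·24=16848; k=3: 4576+0+11·16·24=8800 → min 8800 | A₃..A₅: k=3: 0+13824+26·16·36=28800; k=4: 9984+0+26·24·36=32448 → min 28800.
Length 4: A₁..A₄: k=1: 0+8800+7·11·24=10648; k=2: 2002+9984+7·26·24=16354; k=3: 4914+0+7·16·24=7602 → min 7602 | A₂..A₅: k=2: 0+28800+11·26·36=39096; k=3: 4576+13824+11·16·36=24736; k=4: 8800+0+11·24·36=18304 → min 18304.
Length 5: A₁..A₅: k=1: 0+18304+7·11·36=21076; k=2: 2002+28800+7·26·36=37354; k=3: 4914+13824+7·16·36=22770; k=4: 7602+0+7·24·36=13650 → min 13650.
Optimal parenthesization: ((((A₁·A₂)·A₃)·A₄)·A₅) with cost 13650.

13650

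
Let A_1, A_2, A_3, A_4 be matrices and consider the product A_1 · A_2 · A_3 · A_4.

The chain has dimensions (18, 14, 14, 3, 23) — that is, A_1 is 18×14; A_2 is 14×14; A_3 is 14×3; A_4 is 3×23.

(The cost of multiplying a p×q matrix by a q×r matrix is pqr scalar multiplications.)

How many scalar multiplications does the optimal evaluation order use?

2586

Adjacent pairs: A_1A_2 = 18·14·14 = 3528; A_2A_3 = 14·14·3 = 588; A_3A_4 = 14·3·23 = 966.
Length 3: A_1..A_3: k=1: 0+588+18·14·3=1344; k=2: 3528+0+18·14·3=4284 → min 1344 | A_2..A_4: k=2: 0+966+14·14·23=5474; k=3: 588+0+14·3·23=1554 → min 1554.
Length 4: A_1..A_4: k=1: 0+1554+18·14·23=7350; k=2: 3528+966+18·14·23=10290; k=3: 1344+0+18·3·23=2586 → min 2586.
Optimal order: ((A_1 · (A_2 · A_3)) · A_4) with cost 2586.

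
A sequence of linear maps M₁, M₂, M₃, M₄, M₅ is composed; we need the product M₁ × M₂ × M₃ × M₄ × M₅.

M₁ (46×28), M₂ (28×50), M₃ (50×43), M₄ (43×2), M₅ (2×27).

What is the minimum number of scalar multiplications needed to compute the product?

12160

Adjacent pairs: M₁M₂ = 46·28·50 = 64400; M₂M₃ = 28·50·43 = 60200; M₃M₄ = 50·43·2 = 4300; M₄M₅ = 43·2·27 = 2322.
Length 3: M₁..M₃: k=1: 0+60200+46·28·43=115584; k=2: 64400+0+46·50·43=163300 → min 115584 | M₂..M₄: k=2: 0+4300+28·50·2=7100; k=3: 60200+0+28·43·2=62608 → min 7100 | M₃..M₅: k=3: 0+2322+50·43·27=60372; k=4: 4300+0+50·2·27=7000 → min 7000.
Length 4: M₁..M₄: k=1: 0+7100+46·28·2=9676; k=2: 64400+4300+46·50·2=73300; k=3: 115584+0+46·43·2=119540 → min 9676 | M₂..M₅: k=2: 0+7000+28·50·27=44800; k=3: 60200+2322+28·43·27=95030; k=4: 7100+0+28·2·27=8612 → min 8612.
Length 5: M₁..M₅: k=1: 0+8612+46·28·27=43388; k=2: 64400+7000+46·50·27=133500; k=3: 115584+2322+46·43·27=171312; k=4: 9676+0+46·2·27=12160 → min 12160.
Optimal order: ((M₁ × (M₂ × (M₃ × M₄))) × M₅) with cost 12160.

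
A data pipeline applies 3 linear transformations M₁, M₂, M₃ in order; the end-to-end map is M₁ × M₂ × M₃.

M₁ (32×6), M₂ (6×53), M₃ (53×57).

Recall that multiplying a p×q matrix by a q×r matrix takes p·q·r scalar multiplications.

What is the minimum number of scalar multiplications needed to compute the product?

29070

Order (M₁ × (M₂ × M₃)): (M₂ × M₃): 6×53 by 53×57 → 6×57, cost 6·53·57 = 18126; (M₁ × (M₂ × M₃)): 32×6 by 6×57 → 32×57, cost 32·6·57 = 10944; cumulative 29070. Total 29070.
Order ((M₁ × M₂) × M₃): (M₁ × M₂): 32×6 by 6×53 → 32×53, cost 32·6·53 = 10176; ((M₁ × M₂) × M₃): 32×53 by 53×57 → 32×57, cost 32·53·57 = 96672; cumulative 106848. Total 106848.
Minimum: 29070.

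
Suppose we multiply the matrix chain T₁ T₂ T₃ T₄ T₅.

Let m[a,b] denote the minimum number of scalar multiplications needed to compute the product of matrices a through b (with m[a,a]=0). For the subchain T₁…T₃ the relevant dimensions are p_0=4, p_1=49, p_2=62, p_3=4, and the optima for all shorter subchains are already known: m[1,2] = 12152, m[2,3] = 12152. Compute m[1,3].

12936

m[1,3] = min over k∈[1,2] of m[1,k]+m[k+1,3]+p_{0}·p_k·p_{3}.
k=1: 0 + 12152 + 4·49·4 = 12936; k=2: 12152 + 0 + 4·62·4 = 13144.
Minimum: 12936 at k=1.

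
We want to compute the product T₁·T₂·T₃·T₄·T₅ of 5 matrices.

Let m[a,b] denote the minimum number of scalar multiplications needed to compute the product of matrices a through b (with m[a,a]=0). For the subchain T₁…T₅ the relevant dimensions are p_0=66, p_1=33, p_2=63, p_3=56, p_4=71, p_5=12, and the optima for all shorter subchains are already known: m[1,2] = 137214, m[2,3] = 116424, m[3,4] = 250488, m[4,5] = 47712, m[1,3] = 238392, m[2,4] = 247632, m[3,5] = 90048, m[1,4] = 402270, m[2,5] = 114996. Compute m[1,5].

141132

m[1,5] = min over k∈[1,4] of m[1,k]+m[k+1,5]+p_{0}·p_k·p_{5}.
k=1: 0 + 114996 + 66·33·12 = 141132; k=2: 137214 + 90048 + 66·63·12 = 277158; k=3: 238392 + 47712 + 66·56·12 = 330456; k=4: 402270 + 0 + 66·71·12 = 458502.
Minimum: 141132 at k=1.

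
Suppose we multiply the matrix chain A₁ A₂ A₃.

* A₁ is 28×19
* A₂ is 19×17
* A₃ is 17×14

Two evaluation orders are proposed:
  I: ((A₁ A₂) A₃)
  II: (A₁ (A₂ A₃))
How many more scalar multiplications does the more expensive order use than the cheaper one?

Order I = ((A₁ A₂) A₃): (A₁ A₂): 28×19 by 19×17 → 28×17, cost 28·19·17 = 9044; ((A₁ A₂) A₃): 28×17 by 17×14 → 28×14, cost 28·17·14 = 6664; cumulative 15708. Total 15708.
Order II = (A₁ (A₂ A₃)): (A₂ A₃): 19×17 by 17×14 → 19×14, cost 19·17·14 = 4522; (A₁ (A₂ A₃)): 28×19 by 19×14 → 28×14, cost 28·19·14 = 7448; cumulative 11970. Total 11970.
Difference: |15708 − 11970| = 3738.

3738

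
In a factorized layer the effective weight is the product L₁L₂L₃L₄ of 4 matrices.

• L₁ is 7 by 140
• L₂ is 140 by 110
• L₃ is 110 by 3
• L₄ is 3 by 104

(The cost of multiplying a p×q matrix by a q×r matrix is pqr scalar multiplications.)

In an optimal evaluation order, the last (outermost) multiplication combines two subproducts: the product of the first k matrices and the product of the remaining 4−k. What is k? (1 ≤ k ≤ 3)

3

Adjacent pairs: L₁L₂ = 7·140·110 = 107800; L₂L₃ = 140·110·3 = 46200; L₃L₄ = 110·3·104 = 34320.
Length 3: L₁..L₃: k=1: 0+46200+7·140·3=49140; k=2: 107800+0+7·110·3=110110 → min 49140 | L₂..L₄: k=2: 0+34320+140·110·104=1635920; k=3: 46200+0+140·3·104=89880 → min 89880.
Top-level splits: k=1: (L₁..L₁)·(L₂..L₄) → 0+89880+7·140·104 = 191800; k=2: (L₁..L₂)·(L₃..L₄) → 107800+34320+7·110·104 = 222200; k=3: (L₁..L₃)·(L₄..L₄) → 49140+0+7·3·104 = 51324.
Best split is after L₃, i.e. k = 3.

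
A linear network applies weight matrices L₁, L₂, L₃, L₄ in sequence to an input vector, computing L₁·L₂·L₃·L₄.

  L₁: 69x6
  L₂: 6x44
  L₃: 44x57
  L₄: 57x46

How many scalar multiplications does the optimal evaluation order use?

49824

Adjacent pairs: L₁L₂ = 69·6·44 = 18216; L₂L₃ = 6·44·57 = 15048; L₃L₄ = 44·57·46 = 115368.
Length 3: L₁..L₃: k=1: 0+15048+69·6·57=38646; k=2: 18216+0+69·44·57=191268 → min 38646 | L₂..L₄: k=2: 0+115368+6·44·46=127512; k=3: 15048+0+6·57·46=30780 → min 30780.
Length 4: L₁..L₄: k=1: 0+30780+69·6·46=49824; k=2: 18216+115368+69·44·46=273240; k=3: 38646+0+69·57·46=219564 → min 49824.
Optimal order: (L₁·((L₂·L₃)·L₄)) with cost 49824.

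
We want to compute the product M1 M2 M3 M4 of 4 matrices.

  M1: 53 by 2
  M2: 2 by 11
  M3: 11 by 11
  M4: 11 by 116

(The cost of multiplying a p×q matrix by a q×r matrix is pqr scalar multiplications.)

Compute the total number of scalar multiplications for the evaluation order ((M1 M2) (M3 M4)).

82830

(M1 M2): 53×2 by 2×11 → 53×11, cost 53·2·11 = 1166
(M3 M4): 11×11 by 11×116 → 11×116, cost 11·11·116 = 14036
((M1 M2) (M3 M4)): 53×11 by 11×116 → 53×116, cost 53·11·116 = 67628; cumulative 82830
Total: 82830 scalar multiplications.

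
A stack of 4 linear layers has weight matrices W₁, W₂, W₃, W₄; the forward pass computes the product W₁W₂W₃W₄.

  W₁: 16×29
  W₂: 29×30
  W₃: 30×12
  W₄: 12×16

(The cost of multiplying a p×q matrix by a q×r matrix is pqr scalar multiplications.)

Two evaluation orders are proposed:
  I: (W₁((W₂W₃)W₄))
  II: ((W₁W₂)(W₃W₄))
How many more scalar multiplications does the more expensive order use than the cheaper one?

3928

Order I = (W₁((W₂W₃)W₄)): (W₂W₃): 29×30 by 30×12 → 29×12, cost 29·30·12 = 10440; ((W₂W₃)W₄): 29×12 by 12×16 → 29×16, cost 29·12·16 = 5568; cumulative 16008; (W₁((W₂W₃)W₄)): 16×29 by 29×16 → 16×16, cost 16·29·16 = 7424; cumulative 23432. Total 23432.
Order II = ((W₁W₂)(W₃W₄)): (W₁W₂): 16×29 by 29×30 → 16×30, cost 16·29·30 = 13920; (W₃W₄): 30×12 by 12×16 → 30×16, cost 30·12·16 = 5760; ((W₁W₂)(W₃W₄)): 16×30 by 30×16 → 16×16, cost 16·30·16 = 7680; cumulative 27360. Total 27360.
Difference: |23432 − 27360| = 3928.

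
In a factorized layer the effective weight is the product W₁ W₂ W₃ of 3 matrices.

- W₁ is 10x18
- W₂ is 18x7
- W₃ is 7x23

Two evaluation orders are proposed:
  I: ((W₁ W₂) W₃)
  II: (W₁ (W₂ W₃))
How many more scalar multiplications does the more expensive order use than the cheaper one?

4168

Order I = ((W₁ W₂) W₃): (W₁ W₂): 10×18 by 18×7 → 10×7, cost 10·18·7 = 1260; ((W₁ W₂) W₃): 10×7 by 7×23 → 10×23, cost 10·7·23 = 1610; cumulative 2870. Total 2870.
Order II = (W₁ (W₂ W₃)): (W₂ W₃): 18×7 by 7×23 → 18×23, cost 18·7·23 = 2898; (W₁ (W₂ W₃)): 10×18 by 18×23 → 10×23, cost 10·18·23 = 4140; cumulative 7038. Total 7038.
Difference: |2870 − 7038| = 4168.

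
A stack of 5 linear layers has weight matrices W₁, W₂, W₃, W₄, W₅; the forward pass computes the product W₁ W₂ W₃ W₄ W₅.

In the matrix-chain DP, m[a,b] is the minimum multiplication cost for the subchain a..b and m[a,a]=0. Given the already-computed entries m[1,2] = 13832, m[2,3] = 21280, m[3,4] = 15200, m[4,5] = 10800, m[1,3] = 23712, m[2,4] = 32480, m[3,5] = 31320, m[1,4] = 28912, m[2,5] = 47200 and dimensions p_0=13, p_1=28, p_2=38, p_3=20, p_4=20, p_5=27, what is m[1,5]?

35932

m[1,5] = min over k∈[1,4] of m[1,k]+m[k+1,5]+p_{0}·p_k·p_{5}.
k=1: 0 + 47200 + 13·28·27 = 57028; k=2: 13832 + 31320 + 13·38·27 = 58490; k=3: 23712 + 10800 + 13·20·27 = 41532; k=4: 28912 + 0 + 13·20·27 = 35932.
Minimum: 35932 at k=4.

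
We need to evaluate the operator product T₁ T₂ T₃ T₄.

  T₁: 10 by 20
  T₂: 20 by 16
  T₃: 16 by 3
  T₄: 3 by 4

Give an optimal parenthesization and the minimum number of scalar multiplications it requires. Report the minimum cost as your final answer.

1680

Adjacent pairs: T₁T₂ = 10·20·16 = 3200; T₂T₃ = 20·16·3 = 960; T₃T₄ = 16·3·4 = 192.
Length 3: T₁..T₃: k=1: 0+960+10·20·3=1560; k=2: 3200+0+10·16·3=3680 → min 1560 | T₂..T₄: k=2: 0+192+20·16·4=1472; k=3: 960+0+20·3·4=1200 → min 1200.
Length 4: T₁..T₄: k=1: 0+1200+10·20·4=2000; k=2: 3200+192+10·16·4=4032; k=3: 1560+0+10·3·4=1680 → min 1680.
Optimal parenthesization: ((T₁ (T₂ T₃)) T₄) with cost 1680.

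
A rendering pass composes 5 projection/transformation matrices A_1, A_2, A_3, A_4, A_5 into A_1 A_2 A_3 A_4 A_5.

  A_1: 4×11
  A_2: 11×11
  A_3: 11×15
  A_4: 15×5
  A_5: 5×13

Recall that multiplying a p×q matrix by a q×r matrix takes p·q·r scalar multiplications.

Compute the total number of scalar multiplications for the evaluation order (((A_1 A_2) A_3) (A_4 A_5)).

2899

(A_1 A_2): 4×11 by 11×11 → 4×11, cost 4·11·11 = 484
((A_1 A_2) A_3): 4×11 by 11×15 → 4×15, cost 4·11·15 = 660; cumulative 1144
(A_4 A_5): 15×5 by 5×13 → 15×13, cost 15·5·13 = 975
(((A_1 A_2) A_3) (A_4 A_5)): 4×15 by 15×13 → 4×13, cost 4·15·13 = 780; cumulative 2899
Total: 2899 scalar multiplications.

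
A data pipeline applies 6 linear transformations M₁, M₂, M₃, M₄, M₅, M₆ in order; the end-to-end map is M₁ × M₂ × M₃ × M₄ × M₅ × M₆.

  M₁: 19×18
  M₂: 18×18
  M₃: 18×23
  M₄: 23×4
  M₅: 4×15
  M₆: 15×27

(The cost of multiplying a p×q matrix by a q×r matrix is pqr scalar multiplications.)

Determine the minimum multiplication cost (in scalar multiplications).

7992

Adjacent pairs: M₁M₂ = 19·18·18 = 6156; M₂M₃ = 18·18·23 = 7452; M₃M₄ = 18·23·4 = 1656; M₄M₅ = 23·4·15 = 1380; M₅M₆ = 4·15·27 = 1620.
Length 3: M₁..M₃: k=1: 0+7452+19·18·23=15318; k=2: 6156+0+19·18·23=14022 → min 14022 | M₂..M₄: k=2: 0+1656+18·18·4=2952; k=3: 7452+0+18·23·4=9108 → min 2952 | M₃..M₅: k=3: 0+1380+18·23·15=7590; k=4: 1656+0+18·4·15=2736 → min 2736 | M₄..M₆: k=4: 0+1620+23·4·27=4104; k=5: 1380+0+23·15·27=10695 → min 4104.
Length 4: M₁..M₄: k=1: 0+2952+19·18·4=4320; k=2: 6156+1656+19·18·4=9180; k=3: 14022+0+19·23·4=15770 → min 4320 | M₂..M₅: k=2: 0+2736+18·18·15=7596; k=3: 7452+1380+18·23·15=15042; k=4: 2952+0+18·4·15=4032 → min 4032 | M₃..M₆: k=3: 0+4104+18·23·27=15282; k=4: 1656+1620+18·4·27=5220; k=5: 2736+0+18·15·27=10026 → min 5220.
Length 5: M₁..M₅: k=1: 0+4032+19·18·15=9162; k=2: 6156+2736+19·18·15=14022; k=3: 14022+1380+19·23·15=21957; k=4: 4320+0+19·4·15=5460 → min 5460 | M₂..M₆: k=2: 0+5220+18·18·27=13968; k=3: 7452+4104+18·23·27=22734; k=4: 2952+1620+18·4·27=6516; k=5: 4032+0+18·15·27=11322 → min 6516.
Length 6: M₁..M₆: k=1: 0+6516+19·18·27=15750; k=2: 6156+5220+19·18·27=20610; k=3: 14022+4104+19·23·27=29925; k=4: 4320+1620+19·4·27=7992; k=5: 5460+0+19·15·27=13155 → min 7992.
Optimal order: ((M₁ × (M₂ × (M₃ × M₄))) × (M₅ × M₆)) with cost 7992.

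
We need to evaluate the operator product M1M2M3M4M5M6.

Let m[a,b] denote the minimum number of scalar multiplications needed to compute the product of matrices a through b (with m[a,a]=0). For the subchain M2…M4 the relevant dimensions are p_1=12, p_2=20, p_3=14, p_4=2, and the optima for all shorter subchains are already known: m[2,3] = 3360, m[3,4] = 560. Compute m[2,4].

m[2,4] = min over k∈[2,3] of m[2,k]+m[k+1,4]+p_{1}·p_k·p_{4}.
k=2: 0 + 560 + 12·20·2 = 1040; k=3: 3360 + 0 + 12·14·2 = 3696.
Minimum: 1040 at k=2.

1040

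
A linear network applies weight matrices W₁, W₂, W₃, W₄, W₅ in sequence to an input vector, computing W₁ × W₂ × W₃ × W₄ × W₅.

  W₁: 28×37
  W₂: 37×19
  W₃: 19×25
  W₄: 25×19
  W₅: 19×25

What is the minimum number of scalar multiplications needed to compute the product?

51034

Adjacent pairs: W₁W₂ = 28·37·19 = 19684; W₂W₃ = 37·19·25 = 17575; W₃W₄ = 19·25·19 = 9025; W₄W₅ = 25·19·25 = 11875.
Length 3: W₁..W₃: k=1: 0+17575+28·37·25=43475; k=2: 19684+0+28·19·25=32984 → min 32984 | W₂..W₄: k=2: 0+9025+37·19·19=22382; k=3: 17575+0+37·25·19=35150 → min 22382 | W₃..W₅: k=3: 0+11875+19·25·25=23750; k=4: 9025+0+19·19·25=18050 → min 18050.
Length 4: W₁..W₄: k=1: 0+22382+28·37·19=42066; k=2: 19684+9025+28·19·19=38817; k=3: 32984+0+28·25·19=46284 → min 38817 | W₂..W₅: k=2: 0+18050+37·19·25=35625; k=3: 17575+11875+37·25·25=52575; k=4: 22382+0+37·19·25=39957 → min 35625.
Length 5: W₁..W₅: k=1: 0+35625+28·37·25=61525; k=2: 19684+18050+28·19·25=51034; k=3: 32984+11875+28·25·25=62359; k=4: 38817+0+28·19·25=52117 → min 51034.
Optimal order: ((W₁ × W₂) × ((W₃ × W₄) × W₅)) with cost 51034.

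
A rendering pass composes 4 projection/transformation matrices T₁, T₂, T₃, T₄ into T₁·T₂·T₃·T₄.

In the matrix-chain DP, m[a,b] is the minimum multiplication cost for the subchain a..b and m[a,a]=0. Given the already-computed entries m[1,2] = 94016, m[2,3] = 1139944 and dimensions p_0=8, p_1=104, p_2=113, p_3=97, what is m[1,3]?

181704

m[1,3] = min over k∈[1,2] of m[1,k]+m[k+1,3]+p_{0}·p_k·p_{3}.
k=1: 0 + 1139944 + 8·104·97 = 1220648; k=2: 94016 + 0 + 8·113·97 = 181704.
Minimum: 181704 at k=2.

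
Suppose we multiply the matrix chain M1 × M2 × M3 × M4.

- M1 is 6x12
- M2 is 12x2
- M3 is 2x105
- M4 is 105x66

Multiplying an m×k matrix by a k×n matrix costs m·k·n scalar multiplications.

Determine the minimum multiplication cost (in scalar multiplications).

14796

Adjacent pairs: M1M2 = 6·12·2 = 144; M2M3 = 12·2·105 = 2520; M3M4 = 2·105·66 = 13860.
Length 3: M1..M3: k=1: 0+2520+6·12·105=10080; k=2: 144+0+6·2·105=1404 → min 1404 | M2..M4: k=2: 0+13860+12·2·66=15444; k=3: 2520+0+12·105·66=85680 → min 15444.
Length 4: M1..M4: k=1: 0+15444+6·12·66=20196; k=2: 144+13860+6·2·66=14796; k=3: 1404+0+6·105·66=42984 → min 14796.
Optimal order: ((M1 × M2) × (M3 × M4)) with cost 14796.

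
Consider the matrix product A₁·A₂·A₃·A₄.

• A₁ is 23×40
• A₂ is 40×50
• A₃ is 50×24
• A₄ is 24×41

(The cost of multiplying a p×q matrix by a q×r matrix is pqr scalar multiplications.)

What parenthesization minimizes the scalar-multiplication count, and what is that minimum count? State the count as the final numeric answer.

92712

Adjacent pairs: A₁A₂ = 23·40·50 = 46000; A₂A₃ = 40·50·24 = 48000; A₃A₄ = 50·24·41 = 49200.
Length 3: A₁..A₃: k=1: 0+48000+23·40·24=70080; k=2: 46000+0+23·50·24=73600 → min 70080 | A₂..A₄: k=2: 0+49200+40·50·41=131200; k=3: 48000+0+40·24·41=87360 → min 87360.
Length 4: A₁..A₄: k=1: 0+87360+23·40·41=125080; k=2: 46000+49200+23·50·41=142350; k=3: 70080+0+23·24·41=92712 → min 92712.
Optimal parenthesization: ((A₁·(A₂·A₃))·A₄) with cost 92712.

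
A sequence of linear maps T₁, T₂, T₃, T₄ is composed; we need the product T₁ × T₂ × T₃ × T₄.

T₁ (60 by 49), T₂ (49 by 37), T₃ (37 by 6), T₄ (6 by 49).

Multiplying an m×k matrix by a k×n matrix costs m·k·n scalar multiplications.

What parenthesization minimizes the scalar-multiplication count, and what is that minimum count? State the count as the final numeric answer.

46158

Adjacent pairs: T₁T₂ = 60·49·37 = 108780; T₂T₃ = 49·37·6 = 10878; T₃T₄ = 37·6·49 = 10878.
Length 3: T₁..T₃: k=1: 0+10878+60·49·6=28518; k=2: 108780+0+60·37·6=122100 → min 28518 | T₂..T₄: k=2: 0+10878+49·37·49=99715; k=3: 10878+0+49·6·49=25284 → min 25284.
Length 4: T₁..T₄: k=1: 0+25284+60·49·49=169344; k=2: 108780+10878+60·37·49=228438; k=3: 28518+0+60·6·49=46158 → min 46158.
Optimal parenthesization: ((T₁ × (T₂ × T₃)) × T₄) with cost 46158.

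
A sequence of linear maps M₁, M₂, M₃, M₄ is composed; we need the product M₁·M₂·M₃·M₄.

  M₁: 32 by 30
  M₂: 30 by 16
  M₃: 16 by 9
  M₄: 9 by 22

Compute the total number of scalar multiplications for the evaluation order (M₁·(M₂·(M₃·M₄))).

34848

(M₃·M₄): 16×9 by 9×22 → 16×22, cost 16·9·22 = 3168
(M₂·(M₃·M₄)): 30×16 by 16×22 → 30×22, cost 30·16·22 = 10560; cumulative 13728
(M₁·(M₂·(M₃·M₄))): 32×30 by 30×22 → 32×22, cost 32·30·22 = 21120; cumulative 34848
Total: 34848 scalar multiplications.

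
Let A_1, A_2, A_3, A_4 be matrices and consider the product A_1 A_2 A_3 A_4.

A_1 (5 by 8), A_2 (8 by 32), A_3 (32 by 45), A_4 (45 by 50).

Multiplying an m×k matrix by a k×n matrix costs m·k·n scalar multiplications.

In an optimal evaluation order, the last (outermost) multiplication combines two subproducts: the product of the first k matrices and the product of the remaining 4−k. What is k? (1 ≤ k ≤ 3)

Adjacent pairs: A_1A_2 = 5·8·32 = 1280; A_2A_3 = 8·32·45 = 11520; A_3A_4 = 32·45·50 = 72000.
Length 3: A_1..A_3: k=1: 0+11520+5·8·45=13320; k=2: 1280+0+5·32·45=8480 → min 8480 | A_2..A_4: k=2: 0+72000+8·32·50=84800; k=3: 11520+0+8·45·50=29520 → min 29520.
Top-level splits: k=1: (A_1..A_1)·(A_2..A_4) → 0+29520+5·8·50 = 31520; k=2: (A_1..A_2)·(A_3..A_4) → 1280+72000+5·32·50 = 81280; k=3: (A_1..A_3)·(A_4..A_4) → 8480+0+5·45·50 = 19730.
Best split is after A_3, i.e. k = 3.

3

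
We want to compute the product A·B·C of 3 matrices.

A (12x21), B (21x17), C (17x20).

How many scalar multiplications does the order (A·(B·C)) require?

12180

(B·C): 21×17 by 17×20 → 21×20, cost 21·17·20 = 7140
(A·(B·C)): 12×21 by 21×20 → 12×20, cost 12·21·20 = 5040; cumulative 12180
Total: 12180 scalar multiplications.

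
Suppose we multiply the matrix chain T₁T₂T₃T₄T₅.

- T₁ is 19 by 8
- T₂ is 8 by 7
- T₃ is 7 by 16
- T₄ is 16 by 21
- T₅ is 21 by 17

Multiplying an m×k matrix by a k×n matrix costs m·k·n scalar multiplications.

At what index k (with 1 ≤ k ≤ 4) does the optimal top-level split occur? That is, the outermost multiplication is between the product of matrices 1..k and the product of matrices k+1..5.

2

Adjacent pairs: T₁T₂ = 19·8·7 = 1064; T₂T₃ = 8·7·16 = 896; T₃T₄ = 7·16·21 = 2352; T₄T₅ = 16·21·17 = 5712.
Length 3: T₁..T₃: k=1: 0+896+19·8·16=3328; k=2: 1064+0+19·7·16=3192 → min 3192 | T₂..T₄: k=2: 0+2352+8·7·21=3528; k=3: 896+0+8·16·21=3584 → min 3528 | T₃..T₅: k=3: 0+5712+7·16·17=7616; k=4: 2352+0+7·21·17=4851 → min 4851.
Length 4: T₁..T₄: k=1: 0+3528+19·8·21=6720; k=2: 1064+2352+19·7·21=6209; k=3: 3192+0+19·16·21=9576 → min 6209 | T₂..T₅: k=2: 0+4851+8·7·17=5803; k=3: 896+5712+8·16·17=8784; k=4: 3528+0+8·21·17=6384 → min 5803.
Top-level splits: k=1: (T₁..T₁)·(T₂..T₅) → 0+5803+19·8·17 = 8387; k=2: (T₁..T₂)·(T₃..T₅) → 1064+4851+19·7·17 = 8176; k=3: (T₁..T₃)·(T₄..T₅) → 3192+5712+19·16·17 = 14072; k=4: (T₁..T₄)·(T₅..T₅) → 6209+0+19·21·17 = 12992.
Best split is after T₂, i.e. k = 2.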